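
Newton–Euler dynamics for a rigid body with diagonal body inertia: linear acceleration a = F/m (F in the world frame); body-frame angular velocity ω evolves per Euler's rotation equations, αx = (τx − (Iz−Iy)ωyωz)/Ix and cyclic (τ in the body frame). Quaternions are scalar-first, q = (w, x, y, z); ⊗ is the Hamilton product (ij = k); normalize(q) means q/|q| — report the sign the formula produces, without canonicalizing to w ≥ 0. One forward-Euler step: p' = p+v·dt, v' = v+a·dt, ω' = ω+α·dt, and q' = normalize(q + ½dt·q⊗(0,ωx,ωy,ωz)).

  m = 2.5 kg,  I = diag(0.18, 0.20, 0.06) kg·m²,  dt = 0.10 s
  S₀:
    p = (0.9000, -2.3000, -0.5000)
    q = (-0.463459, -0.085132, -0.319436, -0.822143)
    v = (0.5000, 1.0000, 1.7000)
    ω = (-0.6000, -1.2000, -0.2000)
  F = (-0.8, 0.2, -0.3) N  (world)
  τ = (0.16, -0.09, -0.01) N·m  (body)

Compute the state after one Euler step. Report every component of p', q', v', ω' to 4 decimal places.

p' = (0.9500, -2.2000, -0.3300)
q' = (-0.4923, -0.1171, -0.2672, -0.8201)
v' = (0.4680, 1.0080, 1.6880)
ω' = (-0.4924, -1.2522, -0.2407)

precession coupling ω×(Iω) = (-0.0336, 0.0144, 0.0144)
angular accel α = (1.0756, -0.5220, -0.4067)
ω + α·dt = (-0.4924, -1.2522, -0.2407)
Hamilton product q⊗(0,ω) = (-0.5988310, -0.6446090, 1.0324102, 0.0031886)
q' = normalize(q + ½dt·q⊗(0,ω)) = (-0.4923, -0.1171, -0.2672, -0.8201)
new position p' = (0.9500, -2.2000, -0.3300)
v' = v + a·dt = (0.4680, 1.0080, 1.6880)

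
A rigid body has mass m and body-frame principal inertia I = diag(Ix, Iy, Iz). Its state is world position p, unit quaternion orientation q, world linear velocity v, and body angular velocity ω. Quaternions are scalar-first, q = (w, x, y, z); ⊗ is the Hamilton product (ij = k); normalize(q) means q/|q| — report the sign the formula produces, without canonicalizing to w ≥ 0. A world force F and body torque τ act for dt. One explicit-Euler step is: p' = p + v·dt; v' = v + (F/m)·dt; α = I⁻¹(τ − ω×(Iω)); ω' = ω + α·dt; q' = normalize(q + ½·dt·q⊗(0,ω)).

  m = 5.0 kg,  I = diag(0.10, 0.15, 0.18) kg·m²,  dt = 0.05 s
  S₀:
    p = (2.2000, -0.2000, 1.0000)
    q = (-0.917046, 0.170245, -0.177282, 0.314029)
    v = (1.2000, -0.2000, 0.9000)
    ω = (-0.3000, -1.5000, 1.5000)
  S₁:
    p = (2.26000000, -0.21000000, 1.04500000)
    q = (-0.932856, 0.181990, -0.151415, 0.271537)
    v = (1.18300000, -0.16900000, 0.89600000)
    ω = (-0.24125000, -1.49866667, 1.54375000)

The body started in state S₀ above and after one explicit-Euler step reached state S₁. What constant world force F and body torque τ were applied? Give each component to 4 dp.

F = (-1.7000, 3.1000, -0.4000)
τ = (0.0500, 0.0400, 0.1800)

Δω = ω₁−ω₀ = (0.05875000, 0.00133333, 0.04375000)
I·α + gyro = (0.0500, 0.0400, 0.1800)
v₁ − v₀ = (-0.01700000, 0.03100000, -0.00400000)
applied force F = (-1.7000, 3.1000, -0.4000)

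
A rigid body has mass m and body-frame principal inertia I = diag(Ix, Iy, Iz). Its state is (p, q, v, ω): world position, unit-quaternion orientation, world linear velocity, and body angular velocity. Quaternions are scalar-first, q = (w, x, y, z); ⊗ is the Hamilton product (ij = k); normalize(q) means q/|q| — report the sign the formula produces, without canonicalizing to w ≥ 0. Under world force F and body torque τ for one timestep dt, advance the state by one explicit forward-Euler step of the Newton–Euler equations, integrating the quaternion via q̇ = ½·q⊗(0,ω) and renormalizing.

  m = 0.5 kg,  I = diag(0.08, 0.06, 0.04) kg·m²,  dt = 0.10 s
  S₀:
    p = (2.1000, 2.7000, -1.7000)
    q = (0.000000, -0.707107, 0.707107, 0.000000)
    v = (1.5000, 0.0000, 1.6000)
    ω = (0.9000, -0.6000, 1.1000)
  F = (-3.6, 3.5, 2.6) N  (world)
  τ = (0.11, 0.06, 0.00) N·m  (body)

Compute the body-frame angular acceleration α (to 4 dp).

α = (1.2100, 0.3400, -0.2700)

gyro term ω×Iω = (0.0132, 0.0396, 0.0108)
α = I⁻¹(τ − ω×Iω) = (1.2100, 0.3400, -0.2700)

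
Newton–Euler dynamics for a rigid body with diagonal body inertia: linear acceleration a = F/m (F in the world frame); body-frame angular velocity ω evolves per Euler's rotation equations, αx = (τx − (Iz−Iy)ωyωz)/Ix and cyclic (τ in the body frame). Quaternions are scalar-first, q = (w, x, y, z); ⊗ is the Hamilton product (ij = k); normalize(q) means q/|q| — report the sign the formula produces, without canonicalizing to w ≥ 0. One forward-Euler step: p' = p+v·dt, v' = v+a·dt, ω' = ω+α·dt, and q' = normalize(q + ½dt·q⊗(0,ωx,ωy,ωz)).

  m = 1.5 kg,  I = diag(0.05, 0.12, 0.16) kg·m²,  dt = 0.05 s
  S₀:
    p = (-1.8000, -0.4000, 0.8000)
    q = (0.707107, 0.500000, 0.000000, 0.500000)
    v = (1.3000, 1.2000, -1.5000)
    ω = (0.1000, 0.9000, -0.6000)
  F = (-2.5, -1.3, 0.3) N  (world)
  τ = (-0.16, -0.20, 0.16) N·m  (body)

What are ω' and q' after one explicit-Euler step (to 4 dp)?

angular accel α = (-2.7680, -1.7217, 0.9606)
ω' = ω + α·dt = (-0.0384, 0.8139, -0.5520)
Hamilton product q⊗(0,ω) = (0.2500000, -0.3792893, 0.9863963, 0.0257358)
q + ½dt·q⊗(0,ω), renormalized = (0.7131, 0.4903, 0.0247, 0.5005)

ω' = (-0.0384, 0.8139, -0.5520)
q' = (0.7131, 0.4903, 0.0247, 0.5005)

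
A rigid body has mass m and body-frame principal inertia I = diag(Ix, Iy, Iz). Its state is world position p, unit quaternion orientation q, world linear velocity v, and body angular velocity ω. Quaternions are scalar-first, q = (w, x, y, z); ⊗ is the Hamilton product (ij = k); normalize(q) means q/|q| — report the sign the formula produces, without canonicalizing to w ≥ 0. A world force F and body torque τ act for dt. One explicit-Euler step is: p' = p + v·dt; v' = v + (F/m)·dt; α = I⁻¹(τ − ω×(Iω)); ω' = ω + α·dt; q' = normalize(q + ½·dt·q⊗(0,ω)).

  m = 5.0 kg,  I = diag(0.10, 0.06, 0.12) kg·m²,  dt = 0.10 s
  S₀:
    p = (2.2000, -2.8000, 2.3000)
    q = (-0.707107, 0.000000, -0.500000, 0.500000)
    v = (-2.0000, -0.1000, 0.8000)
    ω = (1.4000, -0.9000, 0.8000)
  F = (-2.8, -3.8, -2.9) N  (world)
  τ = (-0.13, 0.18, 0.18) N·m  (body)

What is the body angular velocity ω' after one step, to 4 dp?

ω' = (1.3132, -0.5627, 0.9080)

angular accel α = (-0.8680, 3.3733, 1.0800)
ω + α·dt = (1.3132, -0.5627, 0.9080)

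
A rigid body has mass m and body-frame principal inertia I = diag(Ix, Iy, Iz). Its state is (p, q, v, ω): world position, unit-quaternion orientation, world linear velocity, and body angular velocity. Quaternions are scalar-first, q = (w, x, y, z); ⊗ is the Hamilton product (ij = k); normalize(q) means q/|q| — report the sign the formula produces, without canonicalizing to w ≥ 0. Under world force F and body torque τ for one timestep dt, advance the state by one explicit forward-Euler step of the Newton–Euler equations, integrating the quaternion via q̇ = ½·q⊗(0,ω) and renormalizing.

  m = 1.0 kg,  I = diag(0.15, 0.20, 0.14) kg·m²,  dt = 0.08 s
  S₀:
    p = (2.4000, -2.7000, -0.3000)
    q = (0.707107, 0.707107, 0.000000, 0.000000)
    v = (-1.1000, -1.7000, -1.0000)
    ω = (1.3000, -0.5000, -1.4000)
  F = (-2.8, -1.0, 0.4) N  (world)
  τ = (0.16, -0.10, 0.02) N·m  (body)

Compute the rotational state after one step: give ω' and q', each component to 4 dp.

gyro term ω×Iω = (-0.0420, -0.0182, -0.0325)
angular accel α = (1.3467, -0.4090, 0.3750)
ω + α·dt = (1.4077, -0.5327, -1.3700)
Hamilton product q⊗(0,ω) = (-0.9192391, 0.9192391, 0.6363963, -1.3435033)
updated quaternion q' = (0.6683, 0.7416, 0.0254, -0.0536)

ω' = (1.4077, -0.5327, -1.3700)
q' = (0.6683, 0.7416, 0.0254, -0.0536)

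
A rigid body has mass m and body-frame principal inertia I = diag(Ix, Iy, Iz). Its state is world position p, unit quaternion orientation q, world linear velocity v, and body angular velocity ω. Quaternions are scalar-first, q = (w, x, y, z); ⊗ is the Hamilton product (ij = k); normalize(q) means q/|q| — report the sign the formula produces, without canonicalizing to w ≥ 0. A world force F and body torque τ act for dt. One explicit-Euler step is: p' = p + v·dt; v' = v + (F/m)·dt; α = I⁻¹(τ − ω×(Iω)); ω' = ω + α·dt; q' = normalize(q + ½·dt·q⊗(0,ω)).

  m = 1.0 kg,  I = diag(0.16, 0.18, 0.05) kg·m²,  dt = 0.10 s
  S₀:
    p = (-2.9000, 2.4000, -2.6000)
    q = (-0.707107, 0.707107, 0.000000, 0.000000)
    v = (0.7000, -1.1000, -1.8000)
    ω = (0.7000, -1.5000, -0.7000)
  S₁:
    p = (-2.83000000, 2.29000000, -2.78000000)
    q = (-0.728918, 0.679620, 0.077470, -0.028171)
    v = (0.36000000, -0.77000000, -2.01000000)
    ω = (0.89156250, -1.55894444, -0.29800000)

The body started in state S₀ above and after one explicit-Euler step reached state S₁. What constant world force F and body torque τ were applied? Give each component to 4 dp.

F = (-3.4000, 3.3000, -2.1000)
τ = (0.1700, -0.1600, 0.1800)

ω₁ − ω₀ = (0.19156250, -0.05894444, 0.40200000)
gyro term ω₀×Iω₀ = (-0.1365, -0.0539, -0.0210)
I·α + gyro = (0.1700, -0.1600, 0.1800)
velocity change Δv = (-0.34000000, 0.33000000, -0.21000000)
F = m·Δv/dt = (-3.4000, 3.3000, -2.1000)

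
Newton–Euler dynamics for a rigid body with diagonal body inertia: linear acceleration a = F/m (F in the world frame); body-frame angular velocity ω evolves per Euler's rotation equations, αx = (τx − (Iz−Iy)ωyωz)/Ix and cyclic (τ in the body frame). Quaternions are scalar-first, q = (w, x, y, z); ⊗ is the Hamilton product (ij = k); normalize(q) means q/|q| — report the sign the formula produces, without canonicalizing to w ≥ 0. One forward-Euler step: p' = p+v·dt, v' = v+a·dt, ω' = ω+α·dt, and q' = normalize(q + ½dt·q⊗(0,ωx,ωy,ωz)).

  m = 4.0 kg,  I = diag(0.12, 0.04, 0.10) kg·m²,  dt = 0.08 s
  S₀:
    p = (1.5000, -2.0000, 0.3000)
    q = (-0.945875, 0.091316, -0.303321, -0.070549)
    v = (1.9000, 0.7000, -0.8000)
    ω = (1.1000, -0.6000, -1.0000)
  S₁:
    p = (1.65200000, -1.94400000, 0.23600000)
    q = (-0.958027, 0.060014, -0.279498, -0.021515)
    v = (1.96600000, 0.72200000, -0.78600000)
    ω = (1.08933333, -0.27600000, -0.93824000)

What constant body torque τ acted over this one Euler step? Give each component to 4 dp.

rate change Δω = (-0.01066667, 0.32400000, 0.06176000)
applied torque τ = (0.0200, 0.1400, 0.1300)

τ = (0.0200, 0.1400, 0.1300)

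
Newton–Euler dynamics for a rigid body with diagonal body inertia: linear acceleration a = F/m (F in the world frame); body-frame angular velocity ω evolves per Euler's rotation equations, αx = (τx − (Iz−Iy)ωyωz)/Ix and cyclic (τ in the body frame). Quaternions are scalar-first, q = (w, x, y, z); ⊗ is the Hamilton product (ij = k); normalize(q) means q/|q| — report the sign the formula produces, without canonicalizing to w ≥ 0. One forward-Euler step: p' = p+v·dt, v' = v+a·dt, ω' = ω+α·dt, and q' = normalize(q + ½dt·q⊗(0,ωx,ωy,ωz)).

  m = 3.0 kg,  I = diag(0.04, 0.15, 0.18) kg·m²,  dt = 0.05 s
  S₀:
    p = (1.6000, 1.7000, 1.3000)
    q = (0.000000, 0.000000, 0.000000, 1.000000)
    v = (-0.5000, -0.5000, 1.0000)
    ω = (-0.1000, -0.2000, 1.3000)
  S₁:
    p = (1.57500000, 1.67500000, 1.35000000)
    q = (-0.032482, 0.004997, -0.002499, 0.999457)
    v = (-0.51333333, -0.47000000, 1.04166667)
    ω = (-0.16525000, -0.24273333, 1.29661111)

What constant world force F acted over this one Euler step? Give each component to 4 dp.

velocity change Δv = (-0.01333333, 0.03000000, 0.04166667)
F = m·Δv/dt = (-0.8000, 1.8000, 2.5000)

F = (-0.8000, 1.8000, 2.5000)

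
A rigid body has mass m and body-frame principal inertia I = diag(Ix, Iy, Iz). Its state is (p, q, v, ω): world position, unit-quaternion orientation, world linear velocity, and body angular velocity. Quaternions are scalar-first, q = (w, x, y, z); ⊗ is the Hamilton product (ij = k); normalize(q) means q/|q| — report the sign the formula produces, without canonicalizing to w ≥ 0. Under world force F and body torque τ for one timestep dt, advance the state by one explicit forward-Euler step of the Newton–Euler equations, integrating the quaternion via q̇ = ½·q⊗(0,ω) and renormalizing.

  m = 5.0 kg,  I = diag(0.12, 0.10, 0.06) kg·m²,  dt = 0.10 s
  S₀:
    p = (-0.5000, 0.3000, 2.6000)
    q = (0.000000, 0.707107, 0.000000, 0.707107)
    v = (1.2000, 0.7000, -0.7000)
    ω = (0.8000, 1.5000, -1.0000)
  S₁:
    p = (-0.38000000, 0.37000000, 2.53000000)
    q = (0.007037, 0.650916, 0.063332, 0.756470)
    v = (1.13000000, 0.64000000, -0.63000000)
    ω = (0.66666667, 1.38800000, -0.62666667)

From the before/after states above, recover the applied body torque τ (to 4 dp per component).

τ = (-0.1000, -0.1600, 0.2000)

Δω = ω₁−ω₀ = (-0.13333333, -0.11200000, 0.37333333)
ω₀×(Iω₀) = (0.0600, -0.0480, -0.0240)
τ = I·(Δω/dt) + ω₀×(Iω₀) = (-0.1000, -0.1600, 0.2000)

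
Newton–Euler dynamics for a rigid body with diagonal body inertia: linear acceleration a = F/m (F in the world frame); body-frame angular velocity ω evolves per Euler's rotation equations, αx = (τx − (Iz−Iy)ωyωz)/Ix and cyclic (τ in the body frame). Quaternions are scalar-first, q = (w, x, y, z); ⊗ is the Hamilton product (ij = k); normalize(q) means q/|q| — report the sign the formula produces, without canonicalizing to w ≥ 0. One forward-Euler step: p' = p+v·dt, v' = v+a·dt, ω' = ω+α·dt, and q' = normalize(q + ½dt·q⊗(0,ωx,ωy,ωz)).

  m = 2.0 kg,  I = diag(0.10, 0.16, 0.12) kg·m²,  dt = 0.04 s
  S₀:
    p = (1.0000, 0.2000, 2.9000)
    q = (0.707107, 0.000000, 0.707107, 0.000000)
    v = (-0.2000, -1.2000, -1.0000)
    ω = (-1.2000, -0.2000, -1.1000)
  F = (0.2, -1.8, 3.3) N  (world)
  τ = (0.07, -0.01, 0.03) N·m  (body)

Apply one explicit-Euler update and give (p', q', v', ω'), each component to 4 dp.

p' = (0.9920, 0.1520, 2.8600)
q' = (0.7096, -0.0325, 0.7039, 0.0014)
v' = (-0.1960, -1.2360, -0.9340)
ω' = (-1.1685, -0.1959, -1.0948)

precession coupling ω×(Iω) = (-0.0088, -0.0264, 0.0144)
α = I⁻¹(τ − ω×Iω) = (0.7880, 0.1025, 0.1300)
ω' = ω + α·dt = (-1.1685, -0.1959, -1.0948)
q⊗(0,ω) = (0.1414214, -1.6263461, -0.1414214, 0.0707107)
q' = normalize(q + ½dt·q⊗(0,ω)) = (0.7096, -0.0325, 0.7039, 0.0014)
a = (0.1000, -0.9000, 1.6500)
p' = p + v·dt = (0.9920, 0.1520, 2.8600)
v' = v + a·dt = (-0.1960, -1.2360, -0.9340)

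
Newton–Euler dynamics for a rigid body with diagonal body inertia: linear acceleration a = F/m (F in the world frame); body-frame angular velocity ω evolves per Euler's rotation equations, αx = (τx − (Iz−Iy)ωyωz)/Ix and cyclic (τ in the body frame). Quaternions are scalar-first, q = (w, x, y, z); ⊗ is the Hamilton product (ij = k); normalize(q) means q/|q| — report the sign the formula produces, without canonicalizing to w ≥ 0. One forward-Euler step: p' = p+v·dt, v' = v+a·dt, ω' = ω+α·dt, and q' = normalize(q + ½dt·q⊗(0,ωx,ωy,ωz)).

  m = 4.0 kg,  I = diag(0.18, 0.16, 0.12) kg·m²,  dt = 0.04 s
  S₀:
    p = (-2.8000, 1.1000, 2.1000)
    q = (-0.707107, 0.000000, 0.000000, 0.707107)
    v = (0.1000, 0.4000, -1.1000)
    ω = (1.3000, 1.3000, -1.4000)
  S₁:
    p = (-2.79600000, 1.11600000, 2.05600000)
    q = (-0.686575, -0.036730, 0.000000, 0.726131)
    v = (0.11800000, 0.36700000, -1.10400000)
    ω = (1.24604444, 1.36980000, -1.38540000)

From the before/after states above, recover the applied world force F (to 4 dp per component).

v₁ − v₀ = (0.01800000, -0.03300000, -0.00400000)
F = m·Δv/dt = (1.8000, -3.3000, -0.4000)

F = (1.8000, -3.3000, -0.4000)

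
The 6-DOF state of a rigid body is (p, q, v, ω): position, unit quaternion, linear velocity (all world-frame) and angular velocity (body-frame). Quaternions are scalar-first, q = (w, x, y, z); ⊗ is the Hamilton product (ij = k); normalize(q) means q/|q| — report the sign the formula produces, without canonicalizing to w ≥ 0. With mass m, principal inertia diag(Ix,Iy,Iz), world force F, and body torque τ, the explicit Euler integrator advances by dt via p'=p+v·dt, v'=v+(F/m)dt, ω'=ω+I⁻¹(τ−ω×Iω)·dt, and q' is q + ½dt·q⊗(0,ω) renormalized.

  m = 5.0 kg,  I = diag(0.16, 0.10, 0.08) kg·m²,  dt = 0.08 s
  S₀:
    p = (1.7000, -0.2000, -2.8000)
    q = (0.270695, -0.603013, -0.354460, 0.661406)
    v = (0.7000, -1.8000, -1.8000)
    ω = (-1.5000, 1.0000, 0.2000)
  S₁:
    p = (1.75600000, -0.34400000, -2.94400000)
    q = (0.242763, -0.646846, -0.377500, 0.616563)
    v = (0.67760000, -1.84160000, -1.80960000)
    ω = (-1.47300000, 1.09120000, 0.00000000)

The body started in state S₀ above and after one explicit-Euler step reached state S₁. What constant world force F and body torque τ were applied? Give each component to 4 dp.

F = (-1.4000, -2.6000, -0.6000)
τ = (0.0500, 0.0900, -0.1100)

v₁ − v₀ = (-0.02240000, -0.04160000, -0.00960000)
F = m·Δv/dt = (-1.4000, -2.6000, -0.6000)
ω₁ − ω₀ = (0.02700000, 0.09120000, -0.20000000)
I·α + gyro = (0.0500, 0.0900, -0.1100)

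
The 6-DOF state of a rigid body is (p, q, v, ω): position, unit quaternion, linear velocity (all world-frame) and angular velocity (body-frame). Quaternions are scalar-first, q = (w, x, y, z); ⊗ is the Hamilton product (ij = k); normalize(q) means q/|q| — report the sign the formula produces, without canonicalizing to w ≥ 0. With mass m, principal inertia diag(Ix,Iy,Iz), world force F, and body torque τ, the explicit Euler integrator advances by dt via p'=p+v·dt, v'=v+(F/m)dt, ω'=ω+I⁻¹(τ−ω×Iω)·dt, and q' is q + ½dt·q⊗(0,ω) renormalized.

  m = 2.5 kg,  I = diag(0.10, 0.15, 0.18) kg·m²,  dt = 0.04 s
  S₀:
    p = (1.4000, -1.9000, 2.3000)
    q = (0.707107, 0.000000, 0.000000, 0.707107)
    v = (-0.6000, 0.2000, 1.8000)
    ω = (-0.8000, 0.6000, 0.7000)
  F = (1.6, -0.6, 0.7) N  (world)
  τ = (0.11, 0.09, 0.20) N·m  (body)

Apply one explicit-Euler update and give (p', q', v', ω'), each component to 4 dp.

p' = (1.3760, -1.8920, 2.3720)
q' = (0.6970, -0.0198, -0.0028, 0.7168)
v' = (-0.5744, 0.1904, 1.8112)
ω' = (-0.7610, 0.6121, 0.7498)

linear accel F/m = (0.6400, -0.2400, 0.2800)
p' = p + v·dt = (1.3760, -1.8920, 2.3720)
new velocity v' = (-0.5744, 0.1904, 1.8112)
α = I⁻¹(τ − ω×Iω) = (0.9740, 0.3013, 1.2444)
ω + α·dt = (-0.7610, 0.6121, 0.7498)
Hamilton product q⊗(0,ω) = (-0.4949749, -0.9899498, -0.1414214, 0.4949749)
q' = normalize(q + ½dt·q⊗(0,ω)) = (0.6970, -0.0198, -0.0028, 0.7168)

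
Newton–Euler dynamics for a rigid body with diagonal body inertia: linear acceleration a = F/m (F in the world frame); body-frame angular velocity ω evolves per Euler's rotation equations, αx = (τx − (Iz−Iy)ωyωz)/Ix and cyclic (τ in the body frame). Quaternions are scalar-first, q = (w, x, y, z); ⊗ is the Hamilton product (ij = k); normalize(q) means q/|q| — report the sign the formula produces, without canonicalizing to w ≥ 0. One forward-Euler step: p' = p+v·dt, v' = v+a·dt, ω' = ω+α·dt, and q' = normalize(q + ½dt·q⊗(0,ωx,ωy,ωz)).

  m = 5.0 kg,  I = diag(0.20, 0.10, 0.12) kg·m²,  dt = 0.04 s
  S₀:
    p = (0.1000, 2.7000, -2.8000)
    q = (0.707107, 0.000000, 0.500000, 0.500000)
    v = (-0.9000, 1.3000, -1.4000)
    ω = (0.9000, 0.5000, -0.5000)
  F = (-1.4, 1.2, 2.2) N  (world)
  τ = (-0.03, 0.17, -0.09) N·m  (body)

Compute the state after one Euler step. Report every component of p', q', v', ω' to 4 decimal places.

p' = (0.0640, 2.7520, -2.8560)
q' = (0.7069, 0.0027, 0.5159, 0.4838)
v' = (-0.9112, 1.3096, -1.3824)
ω' = (0.8950, 0.5824, -0.5150)

a = F/m = (-0.2800, 0.2400, 0.4400)
p + v·dt = (0.0640, 2.7520, -2.8560)
new velocity v' = (-0.9112, 1.3096, -1.3824)
precession coupling ω×(Iω) = (-0.0050, -0.0360, -0.0450)
α = I⁻¹(τ − ω×Iω) = (-0.1250, 2.0600, -0.3750)
ω' = ω + α·dt = (0.8950, 0.5824, -0.5150)
2q̇ = q⊗(0,ω) = (0.0000000, 0.1363963, 0.8035535, -0.8035535)
q' = normalize(q + ½dt·q⊗(0,ω)) = (0.7069, 0.0027, 0.5159, 0.4838)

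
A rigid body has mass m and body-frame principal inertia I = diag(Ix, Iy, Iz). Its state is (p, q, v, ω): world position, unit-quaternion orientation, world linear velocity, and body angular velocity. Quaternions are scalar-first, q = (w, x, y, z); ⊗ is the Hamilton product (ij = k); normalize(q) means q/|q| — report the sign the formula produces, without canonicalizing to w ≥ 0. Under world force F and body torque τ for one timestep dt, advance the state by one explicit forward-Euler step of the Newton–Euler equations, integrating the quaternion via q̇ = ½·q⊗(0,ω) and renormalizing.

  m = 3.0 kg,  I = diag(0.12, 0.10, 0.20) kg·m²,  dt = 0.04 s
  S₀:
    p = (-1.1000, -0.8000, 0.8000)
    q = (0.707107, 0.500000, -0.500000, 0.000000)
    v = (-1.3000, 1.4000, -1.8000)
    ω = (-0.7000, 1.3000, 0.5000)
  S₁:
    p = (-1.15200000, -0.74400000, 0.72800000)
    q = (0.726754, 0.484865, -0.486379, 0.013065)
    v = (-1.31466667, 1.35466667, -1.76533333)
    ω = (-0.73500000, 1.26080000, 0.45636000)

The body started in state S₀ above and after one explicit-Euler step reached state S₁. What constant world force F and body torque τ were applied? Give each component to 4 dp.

Δv = v₁−v₀ = (-0.01466667, -0.04533333, 0.03466667)
m·(v₁−v₀)/dt = (-1.1000, -3.4000, 2.6000)
ω₁ − ω₀ = (-0.03500000, -0.03920000, -0.04364000)
ω₀×(Iω₀) = (0.0650, 0.0280, 0.0182)
τ = I·(Δω/dt) + ω₀×(Iω₀) = (-0.0400, -0.0700, -0.2000)

F = (-1.1000, -3.4000, 2.6000)
τ = (-0.0400, -0.0700, -0.2000)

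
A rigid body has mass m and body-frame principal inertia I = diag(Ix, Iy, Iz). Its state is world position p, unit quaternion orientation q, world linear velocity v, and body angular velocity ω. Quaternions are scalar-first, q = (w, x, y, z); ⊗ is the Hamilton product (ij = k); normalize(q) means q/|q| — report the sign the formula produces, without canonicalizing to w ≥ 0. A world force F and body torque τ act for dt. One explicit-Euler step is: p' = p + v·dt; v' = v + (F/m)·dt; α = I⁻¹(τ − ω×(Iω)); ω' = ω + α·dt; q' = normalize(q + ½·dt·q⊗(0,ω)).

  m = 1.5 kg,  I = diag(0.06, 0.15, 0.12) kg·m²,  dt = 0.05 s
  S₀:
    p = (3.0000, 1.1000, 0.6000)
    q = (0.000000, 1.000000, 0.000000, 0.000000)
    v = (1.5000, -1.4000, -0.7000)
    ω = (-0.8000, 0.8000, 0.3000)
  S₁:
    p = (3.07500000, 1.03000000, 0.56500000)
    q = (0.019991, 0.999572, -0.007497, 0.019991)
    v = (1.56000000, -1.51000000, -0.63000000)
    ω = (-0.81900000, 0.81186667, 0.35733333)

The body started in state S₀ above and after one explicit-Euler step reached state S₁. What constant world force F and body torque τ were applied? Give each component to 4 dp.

v₁ − v₀ = (0.06000000, -0.11000000, 0.07000000)
applied force F = (1.8000, -3.3000, 2.1000)
ω₁ − ω₀ = (-0.01900000, 0.01186667, 0.05733333)
ω₀×(Iω₀) = (-0.0072, 0.0144, -0.0576)
I·α + gyro = (-0.0300, 0.0500, 0.0800)

F = (1.8000, -3.3000, 2.1000)
τ = (-0.0300, 0.0500, 0.0800)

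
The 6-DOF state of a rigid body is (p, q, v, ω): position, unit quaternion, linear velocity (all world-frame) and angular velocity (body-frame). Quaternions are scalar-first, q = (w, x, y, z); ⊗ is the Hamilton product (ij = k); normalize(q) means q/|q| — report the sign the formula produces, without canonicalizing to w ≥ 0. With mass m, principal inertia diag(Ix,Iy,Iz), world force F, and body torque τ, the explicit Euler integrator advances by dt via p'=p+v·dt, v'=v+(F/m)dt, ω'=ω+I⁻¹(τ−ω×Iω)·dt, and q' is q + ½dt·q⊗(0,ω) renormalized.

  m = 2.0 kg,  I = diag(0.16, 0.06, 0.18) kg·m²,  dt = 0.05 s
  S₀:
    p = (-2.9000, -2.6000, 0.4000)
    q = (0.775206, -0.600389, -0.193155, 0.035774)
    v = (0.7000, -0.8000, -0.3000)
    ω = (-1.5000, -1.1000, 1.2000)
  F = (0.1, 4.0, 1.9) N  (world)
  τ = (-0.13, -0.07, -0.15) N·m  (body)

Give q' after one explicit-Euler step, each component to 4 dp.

q⊗(0,ω) = (-1.1559828, -1.3552436, -0.1859208, 1.3009426)
updated quaternion q' = (0.7452, -0.6333, -0.1975, 0.0682)

q' = (0.7452, -0.6333, -0.1975, 0.0682)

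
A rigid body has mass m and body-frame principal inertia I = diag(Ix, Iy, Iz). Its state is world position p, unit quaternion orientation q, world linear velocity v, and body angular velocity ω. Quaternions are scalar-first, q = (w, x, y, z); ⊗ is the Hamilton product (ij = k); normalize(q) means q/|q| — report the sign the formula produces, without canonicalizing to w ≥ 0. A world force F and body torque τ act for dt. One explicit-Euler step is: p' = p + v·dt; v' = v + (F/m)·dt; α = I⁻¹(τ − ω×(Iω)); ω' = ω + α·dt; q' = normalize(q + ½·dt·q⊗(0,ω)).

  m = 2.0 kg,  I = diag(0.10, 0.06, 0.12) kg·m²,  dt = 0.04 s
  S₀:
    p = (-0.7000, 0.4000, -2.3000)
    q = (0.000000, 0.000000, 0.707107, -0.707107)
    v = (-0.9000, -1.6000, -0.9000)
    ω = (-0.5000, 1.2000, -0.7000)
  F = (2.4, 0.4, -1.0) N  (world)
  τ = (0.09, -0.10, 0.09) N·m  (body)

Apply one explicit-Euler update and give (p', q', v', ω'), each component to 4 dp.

ω×(Iω) gyroscopic = (-0.0504, -0.0070, 0.0240)
(τ − ω×Iω)/I = (1.4040, -1.5500, 0.5500)
ω + α·dt = (-0.4438, 1.1380, -0.6780)
q⊗(0,ω) = (-1.3435033, 0.3535535, 0.3535535, 0.3535535)
updated quaternion q' = (-0.0269, 0.0071, 0.7139, -0.6997)
linear accel F/m = (1.2000, 0.2000, -0.5000)
p' = p + v·dt = (-0.7360, 0.3360, -2.3360)
v + (F/m)dt = (-0.8520, -1.5920, -0.9200)

p' = (-0.7360, 0.3360, -2.3360)
q' = (-0.0269, 0.0071, 0.7139, -0.6997)
v' = (-0.8520, -1.5920, -0.9200)
ω' = (-0.4438, 1.1380, -0.6780)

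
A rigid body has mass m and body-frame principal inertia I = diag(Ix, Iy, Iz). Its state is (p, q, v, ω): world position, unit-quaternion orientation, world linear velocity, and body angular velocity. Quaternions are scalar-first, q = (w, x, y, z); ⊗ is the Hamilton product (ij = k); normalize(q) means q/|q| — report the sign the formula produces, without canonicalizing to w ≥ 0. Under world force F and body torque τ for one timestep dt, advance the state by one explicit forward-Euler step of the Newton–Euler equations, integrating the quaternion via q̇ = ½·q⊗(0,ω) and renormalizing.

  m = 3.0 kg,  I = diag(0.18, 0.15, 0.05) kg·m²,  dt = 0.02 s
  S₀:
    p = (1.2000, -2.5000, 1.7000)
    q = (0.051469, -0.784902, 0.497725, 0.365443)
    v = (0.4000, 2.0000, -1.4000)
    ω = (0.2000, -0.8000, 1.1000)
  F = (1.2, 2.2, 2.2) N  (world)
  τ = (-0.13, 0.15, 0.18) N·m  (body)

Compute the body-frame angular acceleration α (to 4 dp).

α = (-1.2111, 0.8093, 3.5040)

gyro term ω×Iω = (0.0880, 0.0286, 0.0048)
α = I⁻¹(τ − ω×Iω) = (-1.2111, 0.8093, 3.5040)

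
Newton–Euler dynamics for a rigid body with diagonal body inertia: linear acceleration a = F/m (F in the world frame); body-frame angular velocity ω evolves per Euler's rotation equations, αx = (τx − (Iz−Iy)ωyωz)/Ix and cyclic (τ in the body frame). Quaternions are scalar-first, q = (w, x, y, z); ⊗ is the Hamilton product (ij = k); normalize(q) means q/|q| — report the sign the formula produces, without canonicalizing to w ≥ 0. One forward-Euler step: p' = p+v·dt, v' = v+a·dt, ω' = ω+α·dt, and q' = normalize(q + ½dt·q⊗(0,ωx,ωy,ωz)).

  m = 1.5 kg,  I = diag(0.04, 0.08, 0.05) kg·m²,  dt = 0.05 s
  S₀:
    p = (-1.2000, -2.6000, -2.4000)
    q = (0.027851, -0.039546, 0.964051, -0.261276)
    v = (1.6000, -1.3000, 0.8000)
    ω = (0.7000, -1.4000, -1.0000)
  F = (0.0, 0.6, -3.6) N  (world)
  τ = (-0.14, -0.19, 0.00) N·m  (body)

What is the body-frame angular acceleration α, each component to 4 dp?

precession coupling ω×(Iω) = (-0.0420, 0.0070, -0.0392)
(τ − ω×Iω)/I = (-2.4500, -2.4625, 0.7840)

α = (-2.4500, -2.4625, 0.7840)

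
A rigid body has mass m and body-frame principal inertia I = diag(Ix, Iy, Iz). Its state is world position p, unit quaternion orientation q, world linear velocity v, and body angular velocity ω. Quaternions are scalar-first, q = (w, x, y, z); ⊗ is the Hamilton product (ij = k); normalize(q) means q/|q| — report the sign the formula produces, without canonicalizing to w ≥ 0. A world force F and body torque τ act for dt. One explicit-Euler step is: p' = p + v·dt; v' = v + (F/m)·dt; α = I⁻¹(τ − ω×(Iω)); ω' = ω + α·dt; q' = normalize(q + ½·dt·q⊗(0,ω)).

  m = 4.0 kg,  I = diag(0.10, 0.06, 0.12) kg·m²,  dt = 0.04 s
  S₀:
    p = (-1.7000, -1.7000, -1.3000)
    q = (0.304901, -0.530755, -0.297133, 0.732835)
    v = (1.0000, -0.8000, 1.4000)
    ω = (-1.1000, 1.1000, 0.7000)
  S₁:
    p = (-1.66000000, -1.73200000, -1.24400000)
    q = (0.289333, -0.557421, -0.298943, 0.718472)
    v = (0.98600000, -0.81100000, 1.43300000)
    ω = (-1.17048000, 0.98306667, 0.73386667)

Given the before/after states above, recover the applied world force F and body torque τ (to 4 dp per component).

F = (-1.4000, -1.1000, 3.3000)
τ = (-0.1300, -0.1600, 0.1500)

v₁ − v₀ = (-0.01400000, -0.01100000, 0.03300000)
F = m·Δv/dt = (-1.4000, -1.1000, 3.3000)
rate change Δω = (-0.07048000, -0.11693333, 0.03386667)
I·α + gyro = (-0.1300, -0.1600, 0.1500)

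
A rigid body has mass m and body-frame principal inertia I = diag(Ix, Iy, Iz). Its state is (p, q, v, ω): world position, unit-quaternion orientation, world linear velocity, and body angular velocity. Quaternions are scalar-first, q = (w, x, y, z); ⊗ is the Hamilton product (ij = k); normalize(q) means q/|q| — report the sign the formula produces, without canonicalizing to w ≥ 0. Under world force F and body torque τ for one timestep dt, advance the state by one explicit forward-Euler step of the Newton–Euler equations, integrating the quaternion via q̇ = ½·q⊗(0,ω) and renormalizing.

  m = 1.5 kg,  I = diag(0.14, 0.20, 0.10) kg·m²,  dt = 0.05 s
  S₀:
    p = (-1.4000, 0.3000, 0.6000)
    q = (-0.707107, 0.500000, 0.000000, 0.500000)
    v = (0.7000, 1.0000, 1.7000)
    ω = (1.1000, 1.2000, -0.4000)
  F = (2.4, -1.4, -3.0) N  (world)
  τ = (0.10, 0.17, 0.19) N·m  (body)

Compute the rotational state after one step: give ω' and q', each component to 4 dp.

precession coupling ω×(Iω) = (0.0480, -0.0176, 0.0792)
α = I⁻¹(τ − ω×Iω) = (0.3714, 0.9380, 1.1080)
new body rate ω' = (1.1186, 1.2469, -0.3446)
2q̇ = q⊗(0,ω) = (-0.3500000, -1.3778177, -0.0985284, 0.8828428)
updated quaternion q' = (-0.7152, 0.4651, -0.0025, 0.5216)

ω' = (1.1186, 1.2469, -0.3446)
q' = (-0.7152, 0.4651, -0.0025, 0.5216)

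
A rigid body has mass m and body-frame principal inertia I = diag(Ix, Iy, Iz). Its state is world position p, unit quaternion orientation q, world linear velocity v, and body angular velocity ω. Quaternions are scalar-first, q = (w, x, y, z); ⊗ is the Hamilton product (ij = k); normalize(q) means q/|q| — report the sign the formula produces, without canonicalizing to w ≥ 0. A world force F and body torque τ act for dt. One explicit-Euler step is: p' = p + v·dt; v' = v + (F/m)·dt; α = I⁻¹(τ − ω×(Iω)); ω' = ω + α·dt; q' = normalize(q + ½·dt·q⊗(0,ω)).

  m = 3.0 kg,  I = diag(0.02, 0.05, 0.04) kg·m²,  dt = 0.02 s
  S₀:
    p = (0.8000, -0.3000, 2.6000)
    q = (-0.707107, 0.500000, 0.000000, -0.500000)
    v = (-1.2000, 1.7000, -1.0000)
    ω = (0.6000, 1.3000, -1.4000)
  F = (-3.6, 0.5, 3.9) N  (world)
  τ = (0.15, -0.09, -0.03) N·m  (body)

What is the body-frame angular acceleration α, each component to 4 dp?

precession coupling ω×(Iω) = (0.0182, 0.0168, 0.0234)
angular accel α = (6.5900, -2.1360, -1.3350)

α = (6.5900, -2.1360, -1.3350)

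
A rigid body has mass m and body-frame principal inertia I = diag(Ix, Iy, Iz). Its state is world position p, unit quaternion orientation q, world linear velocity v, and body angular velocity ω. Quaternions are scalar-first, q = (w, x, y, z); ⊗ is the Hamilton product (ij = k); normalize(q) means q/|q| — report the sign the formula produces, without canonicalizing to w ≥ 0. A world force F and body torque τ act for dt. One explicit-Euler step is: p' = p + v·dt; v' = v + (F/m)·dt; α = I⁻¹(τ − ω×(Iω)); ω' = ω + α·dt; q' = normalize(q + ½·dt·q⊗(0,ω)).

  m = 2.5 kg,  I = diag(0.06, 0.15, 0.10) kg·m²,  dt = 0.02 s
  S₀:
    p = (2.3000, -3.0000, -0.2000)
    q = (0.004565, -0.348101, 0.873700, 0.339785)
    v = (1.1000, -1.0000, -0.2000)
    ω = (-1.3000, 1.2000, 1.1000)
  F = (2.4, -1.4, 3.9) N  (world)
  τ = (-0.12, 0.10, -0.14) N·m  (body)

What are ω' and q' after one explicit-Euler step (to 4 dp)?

ω' = (-1.3180, 1.2057, 1.1001)
q' = (-0.0142, -0.3426, 0.8730, 0.3469)

precession coupling ω×(Iω) = (-0.0660, 0.0572, -0.1404)
(τ − ω×Iω)/I = (-0.9000, 0.2853, 0.0040)
ω + α·dt = (-1.3180, 1.2057, 1.1001)
Hamilton product q⊗(0,ω) = (-1.8747348, 0.5473935, -0.0533314, 0.7231103)
q' = normalize(q + ½dt·q⊗(0,ω)) = (-0.0142, -0.3426, 0.8730, 0.3469)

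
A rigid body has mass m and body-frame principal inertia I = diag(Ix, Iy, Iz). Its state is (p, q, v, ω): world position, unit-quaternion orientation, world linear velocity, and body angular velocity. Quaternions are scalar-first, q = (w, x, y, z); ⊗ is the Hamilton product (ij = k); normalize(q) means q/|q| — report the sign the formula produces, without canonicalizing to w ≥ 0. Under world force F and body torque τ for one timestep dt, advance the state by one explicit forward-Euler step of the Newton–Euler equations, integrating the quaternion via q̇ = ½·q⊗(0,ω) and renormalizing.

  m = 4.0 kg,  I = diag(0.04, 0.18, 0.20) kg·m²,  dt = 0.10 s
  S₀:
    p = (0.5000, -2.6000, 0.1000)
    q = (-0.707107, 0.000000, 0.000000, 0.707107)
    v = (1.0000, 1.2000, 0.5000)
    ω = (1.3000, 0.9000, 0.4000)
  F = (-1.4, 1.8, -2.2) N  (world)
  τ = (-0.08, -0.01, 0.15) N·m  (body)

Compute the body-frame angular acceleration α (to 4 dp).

ω×(Iω) gyroscopic = (0.0072, -0.0832, 0.1638)
angular accel α = (-2.1800, 0.4067, -0.0690)

α = (-2.1800, 0.4067, -0.0690)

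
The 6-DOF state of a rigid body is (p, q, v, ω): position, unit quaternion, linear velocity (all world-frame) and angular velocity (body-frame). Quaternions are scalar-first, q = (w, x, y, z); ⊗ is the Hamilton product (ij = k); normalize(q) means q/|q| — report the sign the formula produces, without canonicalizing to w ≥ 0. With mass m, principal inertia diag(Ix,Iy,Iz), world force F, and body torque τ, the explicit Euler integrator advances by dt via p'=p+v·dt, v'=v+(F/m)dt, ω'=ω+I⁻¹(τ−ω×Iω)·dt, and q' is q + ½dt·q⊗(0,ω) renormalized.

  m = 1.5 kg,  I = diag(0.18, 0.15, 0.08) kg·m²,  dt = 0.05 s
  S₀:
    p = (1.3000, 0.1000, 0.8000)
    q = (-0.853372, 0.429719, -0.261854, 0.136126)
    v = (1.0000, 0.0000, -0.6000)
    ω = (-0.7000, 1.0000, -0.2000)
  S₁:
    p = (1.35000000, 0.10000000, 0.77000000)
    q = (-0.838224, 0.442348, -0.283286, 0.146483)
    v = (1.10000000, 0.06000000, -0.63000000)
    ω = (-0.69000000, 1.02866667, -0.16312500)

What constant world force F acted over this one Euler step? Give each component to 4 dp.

velocity change Δv = (0.10000000, 0.06000000, -0.03000000)
F = m·Δv/dt = (3.0000, 1.8000, -0.9000)

F = (3.0000, 1.8000, -0.9000)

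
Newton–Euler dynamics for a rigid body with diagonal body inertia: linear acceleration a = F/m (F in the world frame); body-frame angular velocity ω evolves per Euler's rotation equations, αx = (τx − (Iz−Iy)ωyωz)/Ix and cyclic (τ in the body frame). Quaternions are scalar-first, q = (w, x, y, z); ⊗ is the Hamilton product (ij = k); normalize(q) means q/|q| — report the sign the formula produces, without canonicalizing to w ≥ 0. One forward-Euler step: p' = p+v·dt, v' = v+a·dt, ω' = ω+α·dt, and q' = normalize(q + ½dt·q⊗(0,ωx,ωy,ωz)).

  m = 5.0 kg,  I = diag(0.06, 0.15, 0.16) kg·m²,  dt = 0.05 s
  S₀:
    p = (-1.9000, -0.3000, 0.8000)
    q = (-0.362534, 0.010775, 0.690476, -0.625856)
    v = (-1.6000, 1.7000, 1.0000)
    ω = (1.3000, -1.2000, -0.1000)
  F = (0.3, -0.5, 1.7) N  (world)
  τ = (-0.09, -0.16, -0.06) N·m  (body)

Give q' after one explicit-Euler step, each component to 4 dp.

2q̇ = q⊗(0,ω) = (0.7519781, -1.2913690, -0.3774945, -0.8742954)
updated quaternion q' = (-0.3434, -0.0215, 0.6804, -0.6471)

q' = (-0.3434, -0.0215, 0.6804, -0.6471)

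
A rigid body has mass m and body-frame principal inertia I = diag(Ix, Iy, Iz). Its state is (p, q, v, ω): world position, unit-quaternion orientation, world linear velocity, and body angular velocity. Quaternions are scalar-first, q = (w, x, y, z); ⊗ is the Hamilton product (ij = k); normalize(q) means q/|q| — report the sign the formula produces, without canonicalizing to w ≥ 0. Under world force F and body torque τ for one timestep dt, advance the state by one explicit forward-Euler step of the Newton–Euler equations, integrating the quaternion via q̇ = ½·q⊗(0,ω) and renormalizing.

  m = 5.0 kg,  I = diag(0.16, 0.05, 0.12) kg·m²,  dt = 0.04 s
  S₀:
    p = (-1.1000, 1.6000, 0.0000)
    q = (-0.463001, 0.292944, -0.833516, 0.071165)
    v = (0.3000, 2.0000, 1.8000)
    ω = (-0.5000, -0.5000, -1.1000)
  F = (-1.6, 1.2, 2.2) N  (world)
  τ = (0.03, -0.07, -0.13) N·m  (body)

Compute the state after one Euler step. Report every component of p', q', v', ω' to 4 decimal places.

α = I⁻¹(τ − ω×Iω) = (-0.0531, -1.8400, -0.8542)
ω' = ω + α·dt = (-0.5021, -0.5736, -1.1342)
2q̇ = q⊗(0,ω) = (-0.1920045, 1.1839506, 0.5181564, -0.0539289)
q + ½dt·q⊗(0,ω), renormalized = (-0.4667, 0.3165, -0.8229, 0.0701)
p + v·dt = (-1.0880, 1.6800, 0.0720)
v + (F/m)dt = (0.2872, 2.0096, 1.8176)

p' = (-1.0880, 1.6800, 0.0720)
q' = (-0.4667, 0.3165, -0.8229, 0.0701)
v' = (0.2872, 2.0096, 1.8176)
ω' = (-0.5021, -0.5736, -1.1342)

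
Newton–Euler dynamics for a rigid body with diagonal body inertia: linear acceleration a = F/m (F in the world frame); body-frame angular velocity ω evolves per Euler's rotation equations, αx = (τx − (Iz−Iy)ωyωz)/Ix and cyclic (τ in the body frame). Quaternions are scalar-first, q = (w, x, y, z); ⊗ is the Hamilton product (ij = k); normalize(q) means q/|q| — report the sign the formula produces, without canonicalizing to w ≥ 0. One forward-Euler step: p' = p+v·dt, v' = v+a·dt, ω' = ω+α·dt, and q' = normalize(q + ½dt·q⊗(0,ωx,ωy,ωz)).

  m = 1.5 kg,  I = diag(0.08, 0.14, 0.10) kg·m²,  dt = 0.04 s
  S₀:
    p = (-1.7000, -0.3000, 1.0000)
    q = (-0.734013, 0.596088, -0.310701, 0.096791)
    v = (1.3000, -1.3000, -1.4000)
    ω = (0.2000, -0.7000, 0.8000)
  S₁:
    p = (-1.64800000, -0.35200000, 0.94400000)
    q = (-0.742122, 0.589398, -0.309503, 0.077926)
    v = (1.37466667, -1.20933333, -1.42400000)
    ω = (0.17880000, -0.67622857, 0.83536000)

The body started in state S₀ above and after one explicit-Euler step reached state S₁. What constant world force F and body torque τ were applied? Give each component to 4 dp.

F = (2.8000, 3.4000, -0.9000)
τ = (-0.0200, 0.0800, 0.0800)

Δv = v₁−v₀ = (0.07466667, 0.09066667, -0.02400000)
F = m·Δv/dt = (2.8000, 3.4000, -0.9000)
Δω = ω₁−ω₀ = (-0.02120000, 0.02377143, 0.03536000)
I·α + gyro = (-0.0200, 0.0800, 0.0800)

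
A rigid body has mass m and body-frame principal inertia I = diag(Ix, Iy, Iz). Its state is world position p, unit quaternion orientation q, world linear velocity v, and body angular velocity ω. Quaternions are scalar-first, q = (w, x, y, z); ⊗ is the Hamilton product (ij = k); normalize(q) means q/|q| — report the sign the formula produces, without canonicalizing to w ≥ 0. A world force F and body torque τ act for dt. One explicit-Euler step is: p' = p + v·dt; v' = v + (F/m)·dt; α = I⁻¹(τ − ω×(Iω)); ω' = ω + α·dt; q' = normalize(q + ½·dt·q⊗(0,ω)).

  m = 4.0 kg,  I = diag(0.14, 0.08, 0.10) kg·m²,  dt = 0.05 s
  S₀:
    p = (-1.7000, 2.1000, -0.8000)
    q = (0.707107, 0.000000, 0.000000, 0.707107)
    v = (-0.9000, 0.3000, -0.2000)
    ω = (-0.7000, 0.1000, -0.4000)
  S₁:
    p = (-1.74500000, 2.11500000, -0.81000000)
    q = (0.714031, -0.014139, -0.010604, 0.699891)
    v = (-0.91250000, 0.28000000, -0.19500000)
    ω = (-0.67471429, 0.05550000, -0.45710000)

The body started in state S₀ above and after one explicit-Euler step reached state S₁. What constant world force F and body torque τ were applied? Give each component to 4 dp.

F = (-1.0000, -1.6000, 0.4000)
τ = (0.0700, -0.0600, -0.1100)

Δv = v₁−v₀ = (-0.01250000, -0.02000000, 0.00500000)
m·(v₁−v₀)/dt = (-1.0000, -1.6000, 0.4000)
Δω = ω₁−ω₀ = (0.02528571, -0.04450000, -0.05710000)
applied torque τ = (0.0700, -0.0600, -0.1100)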